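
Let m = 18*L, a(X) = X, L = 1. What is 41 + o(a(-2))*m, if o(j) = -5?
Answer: -49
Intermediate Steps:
m = 18 (m = 18*1 = 18)
41 + o(a(-2))*m = 41 - 5*18 = 41 - 90 = -49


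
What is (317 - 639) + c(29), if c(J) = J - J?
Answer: -322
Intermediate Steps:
c(J) = 0
(317 - 639) + c(29) = (317 - 639) + 0 = -322 + 0 = -322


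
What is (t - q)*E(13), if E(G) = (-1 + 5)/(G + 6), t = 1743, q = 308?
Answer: 5740/19 ≈ 302.11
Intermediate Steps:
E(G) = 4/(6 + G)
(t - q)*E(13) = (1743 - 1*308)*(4/(6 + 13)) = (1743 - 308)*(4/19) = 1435*(4*(1/19)) = 1435*(4/19) = 5740/19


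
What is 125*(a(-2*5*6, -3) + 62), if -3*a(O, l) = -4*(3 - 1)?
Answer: 24250/3 ≈ 8083.3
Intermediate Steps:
a(O, l) = 8/3 (a(O, l) = -(-4)*(3 - 1)/3 = -(-4)*2/3 = -⅓*(-8) = 8/3)
125*(a(-2*5*6, -3) + 62) = 125*(8/3 + 62) = 125*(194/3) = 24250/3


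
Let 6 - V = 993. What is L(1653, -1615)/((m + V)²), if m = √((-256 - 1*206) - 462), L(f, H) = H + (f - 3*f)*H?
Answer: 5337575/(987 - 2*I*√231)² ≈ 5.4635 + 0.33685*I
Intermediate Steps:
V = -987 (V = 6 - 1*993 = 6 - 993 = -987)
L(f, H) = H - 2*H*f (L(f, H) = H + (-2*f)*H = H - 2*H*f)
m = 2*I*√231 (m = √((-256 - 206) - 462) = √(-462 - 462) = √(-924) = 2*I*√231 ≈ 30.397*I)
L(1653, -1615)/((m + V)²) = (-1615*(1 - 2*1653))/((2*I*√231 - 987)²) = (-1615*(1 - 3306))/((-987 + 2*I*√231)²) = (-1615*(-3305))/(-987 + 2*I*√231)² = 5337575/(-987 + 2*I*√231)²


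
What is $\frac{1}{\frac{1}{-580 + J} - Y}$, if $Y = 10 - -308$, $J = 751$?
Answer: $- \frac{171}{54377} \approx -0.0031447$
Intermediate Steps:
$Y = 318$ ($Y = 10 + 308 = 318$)
$\frac{1}{\frac{1}{-580 + J} - Y} = \frac{1}{\frac{1}{-580 + 751} - 318} = \frac{1}{\frac{1}{171} - 318} = \frac{1}{- \frac{54377}{171}} = - \frac{171}{54377}$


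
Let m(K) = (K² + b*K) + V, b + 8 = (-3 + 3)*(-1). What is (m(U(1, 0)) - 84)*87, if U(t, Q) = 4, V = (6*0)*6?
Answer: -8700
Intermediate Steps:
V = 0 (V = 0*6 = 0)
b = -8 (b = -8 + (-3 + 3)*(-1) = -8 + 0*(-1) = -8 + 0 = -8)
m(K) = K² - 8*K (m(K) = (K² - 8*K) + 0 = K² - 8*K)
(m(U(1, 0)) - 84)*87 = (4*(-8 + 4) - 84)*87 = (4*(-4) - 84)*87 = (-16 - 84)*87 = -100*87 = -8700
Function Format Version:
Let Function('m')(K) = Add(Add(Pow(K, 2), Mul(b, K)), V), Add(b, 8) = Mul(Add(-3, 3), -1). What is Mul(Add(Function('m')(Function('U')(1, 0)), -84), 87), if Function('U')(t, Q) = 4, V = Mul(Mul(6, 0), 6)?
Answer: -8700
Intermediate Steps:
V = 0 (V = Mul(0, 6) = 0)
b = -8 (b = Add(-8, Mul(Add(-3, 3), -1)) = Add(-8, Mul(0, -1)) = Add(-8, 0) = -8)
Function('m')(K) = Add(Pow(K, 2), Mul(-8, K)) (Function('m')(K) = Add(Add(Pow(K, 2), Mul(-8, K)), 0) = Add(Pow(K, 2), Mul(-8, K)))
Mul(Add(Function('m')(Function('U')(1, 0)), -84), 87) = Mul(Add(Mul(4, Add(-8, 4)), -84), 87) = Mul(Add(Mul(4, -4), -84), 87) = Mul(Add(-16, -84), 87) = Mul(-100, 87) = -8700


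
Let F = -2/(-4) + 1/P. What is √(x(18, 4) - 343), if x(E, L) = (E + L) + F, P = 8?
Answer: I*√5126/4 ≈ 17.899*I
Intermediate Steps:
F = 5/8 (F = -2/(-4) + 1/8 = -2*(-¼) + 1*(⅛) = ½ + ⅛ = 5/8 ≈ 0.62500)
x(E, L) = 5/8 + E + L (x(E, L) = (E + L) + 5/8 = 5/8 + E + L)
√(x(18, 4) - 343) = √((5/8 + 18 + 4) - 343) = √(181/8 - 343) = √(-2563/8) = I*√5126/4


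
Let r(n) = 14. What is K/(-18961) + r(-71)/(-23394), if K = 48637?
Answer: -81291388/31683831 ≈ -2.5657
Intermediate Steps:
K/(-18961) + r(-71)/(-23394) = 48637/(-18961) + 14/(-23394) = 48637*(-1/18961) + 14*(-1/23394) = -48637/18961 - 1/1671 = -81291388/31683831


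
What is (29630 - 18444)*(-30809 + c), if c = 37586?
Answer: 75807522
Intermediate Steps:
(29630 - 18444)*(-30809 + c) = (29630 - 18444)*(-30809 + 37586) = 11186*6777 = 75807522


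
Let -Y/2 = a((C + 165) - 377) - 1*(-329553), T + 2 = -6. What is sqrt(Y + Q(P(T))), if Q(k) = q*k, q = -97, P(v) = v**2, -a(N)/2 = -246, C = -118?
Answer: I*sqrt(666298) ≈ 816.27*I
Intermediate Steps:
T = -8 (T = -2 - 6 = -8)
a(N) = 492 (a(N) = -2*(-246) = 492)
Y = -660090 (Y = -2*(492 - 1*(-329553)) = -2*(492 + 329553) = -2*330045 = -660090)
Q(k) = -97*k
sqrt(Y + Q(P(T))) = sqrt(-660090 - 97*(-8)**2) = sqrt(-660090 - 97*64) = sqrt(-660090 - 6208) = sqrt(-666298) = I*sqrt(666298)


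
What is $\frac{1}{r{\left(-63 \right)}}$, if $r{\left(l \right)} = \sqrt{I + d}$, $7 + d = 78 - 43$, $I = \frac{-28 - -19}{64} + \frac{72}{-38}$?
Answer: $\frac{8 \sqrt{599887}}{31573} \approx 0.19625$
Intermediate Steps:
$I = - \frac{2475}{1216}$ ($I = \left(-28 + 19\right) \frac{1}{64} + 72 \left(- \frac{1}{38}\right) = \left(-9\right) \frac{1}{64} - \frac{36}{19} = - \frac{9}{64} - \frac{36}{19} = - \frac{2475}{1216} \approx -2.0354$)
$d = 28$ ($d = -7 + \left(78 - 43\right) = -7 + 35 = 28$)
$r{\left(l \right)} = \frac{\sqrt{599887}}{152}$ ($r{\left(l \right)} = \sqrt{- \frac{2475}{1216} + 28} = \sqrt{\frac{31573}{1216}} = \frac{\sqrt{599887}}{152}$)
$\frac{1}{r{\left(-63 \right)}} = \frac{1}{\frac{1}{152} \sqrt{599887}} = \frac{8 \sqrt{599887}}{31573}$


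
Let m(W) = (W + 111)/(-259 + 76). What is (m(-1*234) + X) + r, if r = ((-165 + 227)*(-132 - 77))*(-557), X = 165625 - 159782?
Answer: 440630430/61 ≈ 7.2234e+6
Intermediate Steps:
m(W) = -37/61 - W/183 (m(W) = (111 + W)/(-183) = (111 + W)*(-1/183) = -37/61 - W/183)
X = 5843
r = 7217606 (r = (62*(-209))*(-557) = -12958*(-557) = 7217606)
(m(-1*234) + X) + r = ((-37/61 - (-1)*234/183) + 5843) + 7217606 = ((-37/61 - 1/183*(-234)) + 5843) + 7217606 = ((-37/61 + 78/61) + 5843) + 7217606 = (41/61 + 5843) + 7217606 = 356464/61 + 7217606 = 440630430/61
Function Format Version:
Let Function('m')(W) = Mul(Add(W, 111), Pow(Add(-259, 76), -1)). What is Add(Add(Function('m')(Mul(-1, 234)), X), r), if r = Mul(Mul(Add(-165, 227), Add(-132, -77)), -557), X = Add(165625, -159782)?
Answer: Rational(440630430, 61) ≈ 7.2234e+6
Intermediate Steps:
Function('m')(W) = Add(Rational(-37, 61), Mul(Rational(-1, 183), W)) (Function('m')(W) = Mul(Add(111, W), Pow(-183, -1)) = Mul(Add(111, W), Rational(-1, 183)) = Add(Rational(-37, 61), Mul(Rational(-1, 183), W)))
X = 5843
r = 7217606 (r = Mul(Mul(62, -209), -557) = Mul(-12958, -557) = 7217606)
Add(Add(Function('m')(Mul(-1, 234)), X), r) = Add(Add(Add(Rational(-37, 61), Mul(Rational(-1, 183), Mul(-1, 234))), 5843), 7217606) = Add(Add(Add(Rational(-37, 61), Mul(Rational(-1, 183), -234)), 5843), 7217606) = Add(Add(Add(Rational(-37, 61), Rational(78, 61)), 5843), 7217606) = Add(Add(Rational(41, 61), 5843), 7217606) = Add(Rational(356464, 61), 7217606) = Rational(440630430, 61)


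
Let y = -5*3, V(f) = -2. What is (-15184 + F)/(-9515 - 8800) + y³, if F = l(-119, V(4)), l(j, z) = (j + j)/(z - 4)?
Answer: -185393942/54945 ≈ -3374.2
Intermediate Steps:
l(j, z) = 2*j/(-4 + z) (l(j, z) = (2*j)/(-4 + z) = 2*j/(-4 + z))
F = 119/3 (F = 2*(-119)/(-4 - 2) = 2*(-119)/(-6) = 2*(-119)*(-⅙) = 119/3 ≈ 39.667)
y = -15
(-15184 + F)/(-9515 - 8800) + y³ = (-15184 + 119/3)/(-9515 - 8800) + (-15)³ = -45433/3/(-18315) - 3375 = -45433/3*(-1/18315) - 3375 = 45433/54945 - 3375 = -185393942/54945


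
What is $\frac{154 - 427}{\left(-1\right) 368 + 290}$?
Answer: $\frac{7}{2} \approx 3.5$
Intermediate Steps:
$\frac{154 - 427}{\left(-1\right) 368 + 290} = - \frac{273}{-368 + 290} = - \frac{273}{-78} = \left(-273\right) \left(- \frac{1}{78}\right) = \frac{7}{2}$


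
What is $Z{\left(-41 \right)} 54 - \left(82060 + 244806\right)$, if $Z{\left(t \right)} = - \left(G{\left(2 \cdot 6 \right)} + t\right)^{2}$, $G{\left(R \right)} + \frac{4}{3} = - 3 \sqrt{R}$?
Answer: $-429472 - 27432 \sqrt{3} \approx -4.7699 \cdot 10^{5}$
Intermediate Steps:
$G{\left(R \right)} = - \frac{4}{3} - 3 \sqrt{R}$
$Z{\left(t \right)} = - \left(- \frac{4}{3} + t - 6 \sqrt{3}\right)^{2}$ ($Z{\left(t \right)} = - \left(\left(- \frac{4}{3} - 3 \sqrt{2 \cdot 6}\right) + t\right)^{2} = - \left(\left(- \frac{4}{3} - 3 \sqrt{12}\right) + t\right)^{2} = - \left(\left(- \frac{4}{3} - 3 \cdot 2 \sqrt{3}\right) + t\right)^{2} = - \left(\left(- \frac{4}{3} - 6 \sqrt{3}\right) + t\right)^{2} = - \left(- \frac{4}{3} + t - 6 \sqrt{3}\right)^{2}$)
$Z{\left(-41 \right)} 54 - \left(82060 + 244806\right) = - \frac{\left(4 - -123 + 18 \sqrt{3}\right)^{2}}{9} \cdot 54 - \left(82060 + 244806\right) = - \frac{\left(4 + 123 + 18 \sqrt{3}\right)^{2}}{9} \cdot 54 - 326866 = - \frac{\left(127 + 18 \sqrt{3}\right)^{2}}{9} \cdot 54 - 326866 = - 6 \left(127 + 18 \sqrt{3}\right)^{2} - 326866 = -326866 - 6 \left(127 + 18 \sqrt{3}\right)^{2}$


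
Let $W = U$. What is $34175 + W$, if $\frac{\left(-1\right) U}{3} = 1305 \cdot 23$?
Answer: $-55870$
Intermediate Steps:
$U = -90045$ ($U = - 3 \cdot 1305 \cdot 23 = \left(-3\right) 30015 = -90045$)
$W = -90045$
$34175 + W = 34175 - 90045 = -55870$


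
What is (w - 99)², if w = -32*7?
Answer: 104329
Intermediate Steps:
w = -224
(w - 99)² = (-224 - 99)² = (-323)² = 104329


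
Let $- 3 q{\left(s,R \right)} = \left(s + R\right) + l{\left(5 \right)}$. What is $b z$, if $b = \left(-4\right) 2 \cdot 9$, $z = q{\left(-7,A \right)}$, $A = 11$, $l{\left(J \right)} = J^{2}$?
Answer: $696$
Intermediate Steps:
$q{\left(s,R \right)} = - \frac{25}{3} - \frac{R}{3} - \frac{s}{3}$ ($q{\left(s,R \right)} = - \frac{\left(s + R\right) + 5^{2}}{3} = - \frac{\left(R + s\right) + 25}{3} = - \frac{25 + R + s}{3} = - \frac{25}{3} - \frac{R}{3} - \frac{s}{3}$)
$z = - \frac{29}{3}$ ($z = - \frac{25}{3} - \frac{11}{3} - - \frac{7}{3} = - \frac{25}{3} - \frac{11}{3} + \frac{7}{3} = - \frac{29}{3} \approx -9.6667$)
$b = -72$ ($b = \left(-8\right) 9 = -72$)
$b z = \left(-72\right) \left(- \frac{29}{3}\right) = 696$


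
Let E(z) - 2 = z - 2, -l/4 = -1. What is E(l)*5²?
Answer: 100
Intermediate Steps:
l = 4 (l = -4*(-1) = 4)
E(z) = z (E(z) = 2 + (z - 2) = 2 + (-2 + z) = z)
E(l)*5² = 4*5² = 4*25 = 100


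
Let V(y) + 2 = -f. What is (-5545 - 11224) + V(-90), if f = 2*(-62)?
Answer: -16647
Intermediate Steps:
f = -124
V(y) = 122 (V(y) = -2 - 1*(-124) = -2 + 124 = 122)
(-5545 - 11224) + V(-90) = (-5545 - 11224) + 122 = -16769 + 122 = -16647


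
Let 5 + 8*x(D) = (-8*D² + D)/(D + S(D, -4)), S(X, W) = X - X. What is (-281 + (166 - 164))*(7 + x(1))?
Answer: -3069/2 ≈ -1534.5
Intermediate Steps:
S(X, W) = 0
x(D) = -5/8 + (D - 8*D²)/(8*D) (x(D) = -5/8 + ((-8*D² + D)/(D + 0))/8 = -5/8 + ((D - 8*D²)/D)/8 = -5/8 + (D - 8*D²)/(8*D))
(-281 + (166 - 164))*(7 + x(1)) = (-281 + (166 - 164))*(7 + (-½ - 1*1)) = (-281 + 2)*(7 + (-½ - 1)) = -279*(7 - 3/2) = -279*11/2 = -3069/2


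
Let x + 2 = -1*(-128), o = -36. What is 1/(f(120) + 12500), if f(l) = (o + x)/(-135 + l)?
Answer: 1/12494 ≈ 8.0038e-5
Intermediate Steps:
x = 126 (x = -2 - 1*(-128) = -2 + 128 = 126)
f(l) = 90/(-135 + l) (f(l) = (-36 + 126)/(-135 + l) = 90/(-135 + l))
1/(f(120) + 12500) = 1/(90/(-135 + 120) + 12500) = 1/(90/(-15) + 12500) = 1/(90*(-1/15) + 12500) = 1/(-6 + 12500) = 1/12494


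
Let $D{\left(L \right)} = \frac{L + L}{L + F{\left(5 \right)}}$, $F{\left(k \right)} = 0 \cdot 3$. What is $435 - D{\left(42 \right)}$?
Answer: $433$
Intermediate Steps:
$F{\left(k \right)} = 0$
$D{\left(L \right)} = 2$ ($D{\left(L \right)} = \frac{L + L}{L + 0} = \frac{2 L}{L} = 2$)
$435 - D{\left(42 \right)} = 435 - 2 = 433$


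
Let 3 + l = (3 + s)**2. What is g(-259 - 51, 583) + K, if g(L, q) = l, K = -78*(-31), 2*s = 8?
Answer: 2464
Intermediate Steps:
s = 4 (s = (1/2)*8 = 4)
l = 46 (l = -3 + (3 + 4)**2 = -3 + 7**2 = -3 + 49 = 46)
K = 2418
g(L, q) = 46
g(-259 - 51, 583) + K = 46 + 2418 = 2464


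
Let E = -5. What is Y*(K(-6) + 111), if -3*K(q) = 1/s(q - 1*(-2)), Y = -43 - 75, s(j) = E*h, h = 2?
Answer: -196529/15 ≈ -13102.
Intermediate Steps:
s(j) = -10 (s(j) = -5*2 = -10)
Y = -118
K(q) = 1/30 (K(q) = -1/3/(-10) = -1/3*(-1/10) = 1/30)
Y*(K(-6) + 111) = -118*(1/30 + 111) = -118*3331/30 = -196529/15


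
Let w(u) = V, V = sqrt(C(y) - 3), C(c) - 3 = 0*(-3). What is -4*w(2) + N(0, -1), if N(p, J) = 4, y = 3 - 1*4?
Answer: 4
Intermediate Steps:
y = -1 (y = 3 - 4 = -1)
C(c) = 3 (C(c) = 3 + 0*(-3) = 3 + 0 = 3)
V = 0 (V = sqrt(3 - 3) = sqrt(0) = 0)
w(u) = 0
-4*w(2) + N(0, -1) = -4*0 + 4 = 0 + 4 = 4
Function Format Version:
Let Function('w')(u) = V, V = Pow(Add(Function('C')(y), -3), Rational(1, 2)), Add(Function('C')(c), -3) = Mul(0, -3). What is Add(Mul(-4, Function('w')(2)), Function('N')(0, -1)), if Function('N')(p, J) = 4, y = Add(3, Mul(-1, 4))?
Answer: 4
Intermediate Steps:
y = -1 (y = Add(3, -4) = -1)
Function('C')(c) = 3 (Function('C')(c) = Add(3, Mul(0, -3)) = Add(3, 0) = 3)
V = 0 (V = Pow(Add(3, -3), Rational(1, 2)) = Pow(0, Rational(1, 2)) = 0)
Function('w')(u) = 0
Add(Mul(-4, Function('w')(2)), Function('N')(0, -1)) = Add(Mul(-4, 0), 4) = Add(0, 4) = 4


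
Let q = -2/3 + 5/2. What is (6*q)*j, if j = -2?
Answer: -22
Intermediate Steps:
q = 11/6 (q = -2*⅓ + 5*(½) = -⅔ + 5/2 = 11/6 ≈ 1.8333)
(6*q)*j = (6*(11/6))*(-2) = 11*(-2) = -22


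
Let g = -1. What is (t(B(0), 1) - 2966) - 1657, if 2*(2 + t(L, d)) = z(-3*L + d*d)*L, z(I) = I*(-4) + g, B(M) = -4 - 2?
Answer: -4394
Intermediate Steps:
B(M) = -6
z(I) = -1 - 4*I (z(I) = I*(-4) - 1 = -4*I - 1 = -1 - 4*I)
t(L, d) = -2 + L*(-1 - 4*d**2 + 12*L)/2 (t(L, d) = -2 + ((-1 - 4*(-3*L + d*d))*L)/2 = -2 + ((-1 - 4*(-3*L + d**2))*L)/2 = -2 + ((-1 - 4*(d**2 - 3*L))*L)/2 = -2 + ((-1 + (-4*d**2 + 12*L))*L)/2 = -2 + ((-1 - 4*d**2 + 12*L)*L)/2 = -2 + (L*(-1 - 4*d**2 + 12*L))/2 = -2 + L*(-1 - 4*d**2 + 12*L)/2)
(t(B(0), 1) - 2966) - 1657 = ((-2 + (1/2)*(-6)*(-1 - 4*1**2 + 12*(-6))) - 2966) - 1657 = ((-2 + (1/2)*(-6)*(-1 - 4*1 - 72)) - 2966) - 1657 = ((-2 + (1/2)*(-6)*(-1 - 4 - 72)) - 2966) - 1657 = ((-2 + (1/2)*(-6)*(-77)) - 2966) - 1657 = ((-2 + 231) - 2966) - 1657 = (229 - 2966) - 1657 = -2737 - 1657 = -4394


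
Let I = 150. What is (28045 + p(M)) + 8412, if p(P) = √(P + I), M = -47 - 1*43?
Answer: 36457 + 2*√15 ≈ 36465.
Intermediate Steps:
M = -90 (M = -47 - 43 = -90)
p(P) = √(150 + P) (p(P) = √(P + 150) = √(150 + P))
(28045 + p(M)) + 8412 = (28045 + √(150 - 90)) + 8412 = (28045 + √60) + 8412 = (28045 + 2*√15) + 8412 = 36457 + 2*√15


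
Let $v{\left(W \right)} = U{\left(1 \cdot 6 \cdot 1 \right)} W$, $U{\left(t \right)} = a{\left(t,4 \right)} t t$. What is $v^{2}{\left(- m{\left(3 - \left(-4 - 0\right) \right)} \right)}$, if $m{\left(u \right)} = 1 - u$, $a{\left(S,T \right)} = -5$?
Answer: $1166400$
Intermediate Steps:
$U{\left(t \right)} = - 5 t^{2}$ ($U{\left(t \right)} = - 5 t t = - 5 t^{2}$)
$v{\left(W \right)} = - 180 W$ ($v{\left(W \right)} = - 5 \left(1 \cdot 6 \cdot 1\right)^{2} W = - 5 \left(6 \cdot 1\right)^{2} W = - 5 \cdot 6^{2} W = \left(-5\right) 36 W = - 180 W$)
$v^{2}{\left(- m{\left(3 - \left(-4 - 0\right) \right)} \right)} = \left(- 180 \left(- (1 - \left(3 - \left(-4 - 0\right)\right))\right)\right)^{2} = \left(- 180 \left(- (1 - \left(3 - \left(-4 + 0\right)\right))\right)\right)^{2} = \left(- 180 \left(- (1 - \left(3 - -4\right))\right)\right)^{2} = \left(- 180 \left(- (1 - \left(3 + 4\right))\right)\right)^{2} = \left(- 180 \left(- (1 - 7)\right)\right)^{2} = \left(- 180 \left(\left(-1\right) \left(-6\right)\right)\right)^{2} = \left(\left(-180\right) 6\right)^{2} = \left(-1080\right)^{2} = 1166400$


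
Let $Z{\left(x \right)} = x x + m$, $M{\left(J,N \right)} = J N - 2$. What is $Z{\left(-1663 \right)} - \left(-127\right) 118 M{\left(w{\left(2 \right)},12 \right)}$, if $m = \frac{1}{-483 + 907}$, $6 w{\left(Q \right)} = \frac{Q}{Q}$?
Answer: $\frac{1172601257}{424} \approx 2.7656 \cdot 10^{6}$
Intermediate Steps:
$w{\left(Q \right)} = \frac{1}{6}$ ($w{\left(Q \right)} = \frac{Q \frac{1}{Q}}{6} = \frac{1}{6} \cdot 1 = \frac{1}{6}$)
$m = \frac{1}{424} \approx 0.0023585$
$M{\left(J,N \right)} = -2 + J N$
$Z{\left(x \right)} = \frac{1}{424} + x^{2}$ ($Z{\left(x \right)} = x x + \frac{1}{424} = x^{2} + \frac{1}{424} = \frac{1}{424} + x^{2}$)
$Z{\left(-1663 \right)} - \left(-127\right) 118 M{\left(w{\left(2 \right)},12 \right)} = \left(\frac{1}{424} + \left(-1663\right)^{2}\right) - \left(-127\right) 118 \left(-2 + \frac{1}{6} \cdot 12\right) = \left(\frac{1}{424} + 2765569\right) - - 14986 \left(-2 + 2\right) = \frac{1172601257}{424} - \left(-14986\right) 0 = \frac{1172601257}{424} - 0 = \frac{1172601257}{424} + 0 = \frac{1172601257}{424}$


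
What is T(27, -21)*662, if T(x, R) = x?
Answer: 17874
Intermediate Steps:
T(27, -21)*662 = 27*662 = 17874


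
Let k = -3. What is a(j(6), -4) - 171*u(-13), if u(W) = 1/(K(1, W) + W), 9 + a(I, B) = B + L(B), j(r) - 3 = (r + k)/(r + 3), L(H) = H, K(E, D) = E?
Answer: -11/4 ≈ -2.7500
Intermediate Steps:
j(r) = 3 + (-3 + r)/(3 + r) (j(r) = 3 + (r - 3)/(r + 3) = 3 + (-3 + r)/(3 + r))
a(I, B) = -9 + 2*B (a(I, B) = -9 + (B + B) = -9 + 2*B)
u(W) = 1/(1 + W)
a(j(6), -4) - 171*u(-13) = (-9 + 2*(-4)) - 171/(1 - 13) = (-9 - 8) - 171/(-12) = -17 - 171*(-1/12) = -17 + 57/4 = -11/4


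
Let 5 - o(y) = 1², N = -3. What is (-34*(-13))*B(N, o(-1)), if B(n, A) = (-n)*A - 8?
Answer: 1768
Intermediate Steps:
o(y) = 4 (o(y) = 5 - 1*1² = 5 - 1*1 = 5 - 1 = 4)
B(n, A) = -8 - A*n (B(n, A) = -A*n - 8 = -8 - A*n)
(-34*(-13))*B(N, o(-1)) = (-34*(-13))*(-8 - 1*4*(-3)) = 442*(-8 + 12) = 442*4 = 1768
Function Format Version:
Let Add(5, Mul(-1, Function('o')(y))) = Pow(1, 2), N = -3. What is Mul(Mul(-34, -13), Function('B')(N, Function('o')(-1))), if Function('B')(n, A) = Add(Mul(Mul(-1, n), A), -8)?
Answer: 1768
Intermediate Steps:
Function('o')(y) = 4 (Function('o')(y) = Add(5, Mul(-1, Pow(1, 2))) = Add(5, Mul(-1, 1)) = Add(5, -1) = 4)
Function('B')(n, A) = Add(-8, Mul(-1, A, n)) (Function('B')(n, A) = Add(Mul(-1, A, n), -8) = Add(-8, Mul(-1, A, n)))
Mul(Mul(-34, -13), Function('B')(N, Function('o')(-1))) = Mul(Mul(-34, -13), Add(-8, Mul(-1, 4, -3))) = Mul(442, Add(-8, 12)) = Mul(442, 4) = 1768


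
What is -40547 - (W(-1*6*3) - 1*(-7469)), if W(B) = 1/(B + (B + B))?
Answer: -2592863/54 ≈ -48016.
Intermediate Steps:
W(B) = 1/(3*B) (W(B) = 1/(B + 2*B) = 1/(3*B))
-40547 - (W(-1*6*3) - 1*(-7469)) = -40547 - (1/(3*((-1*6*3))) - 1*(-7469)) = -40547 - (1/(3*((-6*3))) + 7469) = -40547 - ((1/3)/(-18) + 7469) = -40547 - ((1/3)*(-1/18) + 7469) = -40547 - (-1/54 + 7469) = -40547 - 1*403325/54 = -40547 - 403325/54 = -2592863/54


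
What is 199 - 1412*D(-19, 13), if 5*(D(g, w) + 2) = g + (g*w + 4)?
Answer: 385059/5 ≈ 77012.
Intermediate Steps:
D(g, w) = -6/5 + g/5 + g*w/5 (D(g, w) = -2 + (g + (g*w + 4))/5 = -2 + (g + (4 + g*w))/5 = -2 + (4 + g + g*w)/5 = -2 + (⅘ + g/5 + g*w/5) = -6/5 + g/5 + g*w/5)
199 - 1412*D(-19, 13) = 199 - 1412*(-6/5 + (⅕)*(-19) + (⅕)*(-19)*13) = 199 - 1412*(-6/5 - 19/5 - 247/5) = 199 - 1412*(-272/5) = 199 + 384064/5 = 385059/5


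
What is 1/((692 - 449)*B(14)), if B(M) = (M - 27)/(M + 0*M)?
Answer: -14/3159 ≈ -0.0044318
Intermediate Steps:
B(M) = (-27 + M)/M (B(M) = (-27 + M)/(M + 0) = (-27 + M)/M)
1/((692 - 449)*B(14)) = 1/((692 - 449)*(((-27 + 14)/14))) = 1/(243*(((1/14)*(-13)))) = 1/(243*(-13/14)) = (1/243)*(-14/13) = -14/3159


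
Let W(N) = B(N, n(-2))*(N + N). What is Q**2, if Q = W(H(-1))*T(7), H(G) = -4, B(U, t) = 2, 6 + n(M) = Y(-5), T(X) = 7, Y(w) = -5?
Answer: 12544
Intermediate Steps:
n(M) = -11 (n(M) = -6 - 5 = -11)
W(N) = 4*N (W(N) = 2*(N + N) = 2*(2*N) = 4*N)
Q = -112 (Q = (4*(-4))*7 = -16*7 = -112)
Q**2 = (-112)**2 = 12544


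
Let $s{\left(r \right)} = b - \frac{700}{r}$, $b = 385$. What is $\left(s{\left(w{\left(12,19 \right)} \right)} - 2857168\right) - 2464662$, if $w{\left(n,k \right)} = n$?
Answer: $- \frac{15964510}{3} \approx -5.3215 \cdot 10^{6}$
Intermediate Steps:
$s{\left(r \right)} = 385 - \frac{700}{r}$
$\left(s{\left(w{\left(12,19 \right)} \right)} - 2857168\right) - 2464662 = \left(\left(385 - \frac{700}{12}\right) - 2857168\right) - 2464662 = \left(\left(385 - \frac{175}{3}\right) - 2857168\right) - 2464662 = \left(\frac{980}{3} - 2857168\right) - 2464662 = - \frac{8570524}{3} - 2464662 = - \frac{15964510}{3}$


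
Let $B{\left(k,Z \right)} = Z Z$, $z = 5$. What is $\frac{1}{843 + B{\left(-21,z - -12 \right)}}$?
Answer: $\frac{1}{1132} \approx 0.00088339$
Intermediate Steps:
$B{\left(k,Z \right)} = Z^{2}$
$\frac{1}{843 + B{\left(-21,z - -12 \right)}} = \frac{1}{843 + \left(5 - -12\right)^{2}} = \frac{1}{843 + \left(5 + 12\right)^{2}} = \frac{1}{843 + 17^{2}} = \frac{1}{843 + 289} = \frac{1}{1132}$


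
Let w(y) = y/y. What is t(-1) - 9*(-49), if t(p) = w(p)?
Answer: 442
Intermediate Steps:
w(y) = 1
t(p) = 1
t(-1) - 9*(-49) = 1 - 9*(-49) = 1 + 441 = 442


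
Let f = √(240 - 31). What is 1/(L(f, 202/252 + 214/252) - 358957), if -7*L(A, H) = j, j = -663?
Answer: -7/2512036 ≈ -2.7866e-6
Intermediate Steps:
f = √209 ≈ 14.457
L(A, H) = 663/7 (L(A, H) = -⅐*(-663) = 663/7)
1/(L(f, 202/252 + 214/252) - 358957) = 1/(663/7 - 358957) = 1/(-2512036/7) = -7/2512036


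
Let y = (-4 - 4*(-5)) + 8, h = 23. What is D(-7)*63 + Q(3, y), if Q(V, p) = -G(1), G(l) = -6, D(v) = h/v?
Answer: -201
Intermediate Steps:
D(v) = 23/v
y = 24 (y = (-4 + 20) + 8 = 16 + 8 = 24)
Q(V, p) = 6 (Q(V, p) = -1*(-6) = 6)
D(-7)*63 + Q(3, y) = (23/(-7))*63 + 6 = (23*(-⅐))*63 + 6 = -23/7*63 + 6 = -207 + 6 = -201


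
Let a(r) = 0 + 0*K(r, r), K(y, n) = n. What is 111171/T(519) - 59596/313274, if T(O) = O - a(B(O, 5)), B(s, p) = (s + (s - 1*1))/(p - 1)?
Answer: 5799342255/27098201 ≈ 214.01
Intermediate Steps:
B(s, p) = (-1 + 2*s)/(-1 + p) (B(s, p) = (s + (s - 1))/(-1 + p) = (s + (-1 + s))/(-1 + p) = (-1 + 2*s)/(-1 + p))
a(r) = 0 (a(r) = 0 + 0*r = 0 + 0 = 0)
T(O) = O (T(O) = O - 1*0 = O + 0 = O)
111171/T(519) - 59596/313274 = 111171/519 - 59596/313274 = 111171*(1/519) - 59596*1/313274 = 37057/173 - 29798/156637 = 5799342255/27098201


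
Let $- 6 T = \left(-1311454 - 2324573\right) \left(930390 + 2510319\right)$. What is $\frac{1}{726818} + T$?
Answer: $\frac{757738704621262415}{363409} \approx 2.0851 \cdot 10^{12}$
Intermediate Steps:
$T = \frac{4170170274381}{2}$ ($T = - \frac{\left(-1311454 - 2324573\right) \left(930390 + 2510319\right)}{6} = - \frac{\left(-3636027\right) 3440709}{6} = \left(- \frac{1}{6}\right) \left(-12510510823143\right) = \frac{4170170274381}{2} \approx 2.0851 \cdot 10^{12}$)
$\frac{1}{726818} + T = \frac{1}{726818} + \frac{4170170274381}{2} = \frac{757738704621262415}{363409}$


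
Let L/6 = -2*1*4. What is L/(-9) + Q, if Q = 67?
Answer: 217/3 ≈ 72.333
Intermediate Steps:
L = -48 (L = 6*(-2*1*4) = 6*(-2*4) = 6*(-8) = -48)
L/(-9) + Q = -48/(-9) + 67 = -48*(-1/9) + 67 = 16/3 + 67 = 217/3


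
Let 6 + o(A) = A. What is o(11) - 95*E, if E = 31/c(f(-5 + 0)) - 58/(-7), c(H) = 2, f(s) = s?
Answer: -31565/14 ≈ -2254.6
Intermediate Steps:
o(A) = -6 + A
E = 333/14 (E = 31/2 - 58/(-7) = 31*(½) - 58*(-⅐) = 31/2 + 58/7 = 333/14 ≈ 23.786)
o(11) - 95*E = (-6 + 11) - 95*333/14 = 5 - 31635/14 = -31565/14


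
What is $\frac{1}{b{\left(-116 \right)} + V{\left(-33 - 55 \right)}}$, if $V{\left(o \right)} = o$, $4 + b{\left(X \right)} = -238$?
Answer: $- \frac{1}{330} \approx -0.0030303$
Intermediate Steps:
$b{\left(X \right)} = -242$ ($b{\left(X \right)} = -4 - 238 = -242$)
$\frac{1}{b{\left(-116 \right)} + V{\left(-33 - 55 \right)}} = \frac{1}{-242 - 88} = \frac{1}{-330} = - \frac{1}{330}$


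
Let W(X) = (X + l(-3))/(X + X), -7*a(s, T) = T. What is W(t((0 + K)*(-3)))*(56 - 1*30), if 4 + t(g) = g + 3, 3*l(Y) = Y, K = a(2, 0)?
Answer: 26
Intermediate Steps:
a(s, T) = -T/7
K = 0 (K = -⅐*0 = 0)
l(Y) = Y/3
t(g) = -1 + g (t(g) = -4 + (g + 3) = -4 + (3 + g) = -1 + g)
W(X) = (-1 + X)/(2*X) (W(X) = (X + (⅓)*(-3))/(X + X) = (X - 1)/((2*X)) = (-1 + X)*(1/(2*X)) = (-1 + X)/(2*X))
W(t((0 + K)*(-3)))*(56 - 1*30) = ((-1 + (-1 + (0 + 0)*(-3)))/(2*(-1 + (0 + 0)*(-3))))*(56 - 1*30) = ((-1 + (-1 + 0*(-3)))/(2*(-1 + 0*(-3))))*(56 - 30) = ((-1 + (-1 + 0))/(2*(-1 + 0)))*26 = ((½)*(-1 - 1)/(-1))*26 = ((½)*(-1)*(-2))*26 = 1*26 = 26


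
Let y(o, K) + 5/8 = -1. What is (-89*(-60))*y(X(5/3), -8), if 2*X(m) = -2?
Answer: -17355/2 ≈ -8677.5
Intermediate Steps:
X(m) = -1 (X(m) = (½)*(-2) = -1)
y(o, K) = -13/8 (y(o, K) = -5/8 - 1 = -13/8)
(-89*(-60))*y(X(5/3), -8) = -89*(-60)*(-13/8) = 5340*(-13/8) = -17355/2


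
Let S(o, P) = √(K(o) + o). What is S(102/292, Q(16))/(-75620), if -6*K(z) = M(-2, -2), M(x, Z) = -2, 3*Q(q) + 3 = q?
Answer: -√130962/33121560 ≈ -1.0926e-5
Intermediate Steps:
Q(q) = -1 + q/3
K(z) = ⅓ (K(z) = -⅙*(-2) = ⅓)
S(o, P) = √(⅓ + o)
S(102/292, Q(16))/(-75620) = (√(3 + 9*(102/292))/3)/(-75620) = (√(3 + 9*(102*(1/292)))/3)*(-1/75620) = (√(3 + 9*(51/146))/3)*(-1/75620) = (√(3 + 459/146)/3)*(-1/75620) = (√(897/146)/3)*(-1/75620) = ((√130962/146)/3)*(-1/75620) = (√130962/438)*(-1/75620) = -√130962/33121560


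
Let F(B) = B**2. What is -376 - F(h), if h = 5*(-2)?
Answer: -476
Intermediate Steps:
h = -10
-376 - F(h) = -376 - 1*(-10)**2 = -376 - 1*100 = -376 - 100 = -476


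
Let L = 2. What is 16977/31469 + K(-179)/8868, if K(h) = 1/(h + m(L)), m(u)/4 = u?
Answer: 25744366687/47720472732 ≈ 0.53948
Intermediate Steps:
m(u) = 4*u
K(h) = 1/(8 + h) (K(h) = 1/(h + 4*2) = 1/(h + 8) = 1/(8 + h))
16977/31469 + K(-179)/8868 = 16977/31469 + 1/((8 - 179)*8868) = 16977*(1/31469) + (1/8868)/(-171) = 16977/31469 - 1/171*1/8868 = 16977/31469 - 1/1516428 = 25744366687/47720472732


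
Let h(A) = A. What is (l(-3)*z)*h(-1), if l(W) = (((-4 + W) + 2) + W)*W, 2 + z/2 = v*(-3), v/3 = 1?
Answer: 528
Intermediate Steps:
v = 3 (v = 3*1 = 3)
z = -22 (z = -4 + 2*(3*(-3)) = -4 + 2*(-9) = -4 - 18 = -22)
l(W) = W*(-2 + 2*W) (l(W) = ((-2 + W) + W)*W = (-2 + 2*W)*W = W*(-2 + 2*W))
(l(-3)*z)*h(-1) = ((2*(-3)*(-1 - 3))*(-22))*(-1) = ((2*(-3)*(-4))*(-22))*(-1) = (24*(-22))*(-1) = -528*(-1) = 528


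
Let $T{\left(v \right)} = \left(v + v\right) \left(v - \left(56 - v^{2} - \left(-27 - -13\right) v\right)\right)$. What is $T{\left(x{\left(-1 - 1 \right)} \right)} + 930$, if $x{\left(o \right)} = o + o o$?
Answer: $618$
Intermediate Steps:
$x{\left(o \right)} = o + o^{2}$
$T{\left(v \right)} = 2 v \left(-56 + v^{2} - 13 v\right)$ ($T{\left(v \right)} = 2 v \left(v - \left(56 - v^{2} - \left(-27 + 13\right) v\right)\right) = 2 v \left(v - \left(56 - v^{2} + 14 v\right)\right) = 2 v \left(-56 + v^{2} - 13 v\right)$)
$T{\left(x{\left(-1 - 1 \right)} \right)} + 930 = 2 \left(-1 - 1\right) \left(1 - 2\right) \left(-56 + \left(\left(-1 - 1\right) \left(1 - 2\right)\right)^{2} - 13 \left(-1 - 1\right) \left(1 - 2\right)\right) + 930 = 2 \left(- 2 \left(1 - 2\right)\right) \left(-56 + \left(- 2 \left(1 - 2\right)\right)^{2} - 13 \left(- 2 \left(1 - 2\right)\right)\right) + 930 = 2 \left(\left(-2\right) \left(-1\right)\right) \left(-56 + \left(\left(-2\right) \left(-1\right)\right)^{2} - 13 \left(\left(-2\right) \left(-1\right)\right)\right) + 930 = 2 \cdot 2 \left(-56 + 2^{2} - 26\right) + 930 = 2 \cdot 2 \left(-56 + 4 - 26\right) + 930 = 2 \cdot 2 \left(-78\right) + 930 = -312 + 930 = 618$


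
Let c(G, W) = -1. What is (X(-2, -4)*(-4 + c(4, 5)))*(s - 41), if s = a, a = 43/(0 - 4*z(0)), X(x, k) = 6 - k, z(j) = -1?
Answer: 3025/2 ≈ 1512.5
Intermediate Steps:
a = 43/4 (a = 43/(0 - 4*(-1)) = 43/(0 + 4) = 43/4 ≈ 10.750)
s = 43/4 ≈ 10.750
(X(-2, -4)*(-4 + c(4, 5)))*(s - 41) = ((6 - 1*(-4))*(-4 - 1))*(43/4 - 41) = ((6 + 4)*(-5))*(-121/4) = (10*(-5))*(-121/4) = -50*(-121/4) = 3025/2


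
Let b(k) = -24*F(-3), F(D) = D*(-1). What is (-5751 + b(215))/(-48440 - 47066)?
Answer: 5823/95506 ≈ 0.060970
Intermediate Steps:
F(D) = -D
b(k) = -72 (b(k) = -(-24)*(-3) = -24*3 = -72)
(-5751 + b(215))/(-48440 - 47066) = (-5751 - 72)/(-48440 - 47066) = -5823/(-95506) = -5823*(-1/95506) = 5823/95506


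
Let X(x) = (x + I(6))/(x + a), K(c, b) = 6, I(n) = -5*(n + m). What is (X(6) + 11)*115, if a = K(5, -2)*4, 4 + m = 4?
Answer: 1173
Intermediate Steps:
m = 0 (m = -4 + 4 = 0)
I(n) = -5*n (I(n) = -5*(n + 0) = -5*n)
a = 24 (a = 6*4 = 24)
X(x) = (-30 + x)/(24 + x) (X(x) = (x - 5*6)/(x + 24) = (x - 30)/(24 + x) = (-30 + x)/(24 + x))
(X(6) + 11)*115 = ((-30 + 6)/(24 + 6) + 11)*115 = (-24/30 + 11)*115 = ((1/30)*(-24) + 11)*115 = (-4/5 + 11)*115 = (51/5)*115 = 1173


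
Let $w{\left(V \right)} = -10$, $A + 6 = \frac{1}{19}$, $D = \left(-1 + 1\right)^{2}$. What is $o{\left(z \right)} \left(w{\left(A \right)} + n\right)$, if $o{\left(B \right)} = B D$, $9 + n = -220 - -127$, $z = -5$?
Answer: $0$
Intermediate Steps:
$D = 0$ ($D = 0^{2} = 0$)
$A = - \frac{113}{19}$ ($A = -6 + \frac{1}{19} = - \frac{113}{19} \approx -5.9474$)
$n = -102$ ($n = -9 - 93 = -102$)
$o{\left(B \right)} = 0$ ($o{\left(B \right)} = B 0 = 0$)
$o{\left(z \right)} \left(w{\left(A \right)} + n\right) = 0 \left(-10 - 102\right) = 0 \left(-112\right) = 0$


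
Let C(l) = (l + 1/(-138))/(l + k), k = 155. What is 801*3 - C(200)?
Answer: 117695371/48990 ≈ 2402.4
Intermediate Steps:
C(l) = (-1/138 + l)/(155 + l) (C(l) = (l + 1/(-138))/(l + 155) = (l - 1/138)/(155 + l) = (-1/138 + l)/(155 + l))
801*3 - C(200) = 801*3 - (-1/138 + 200)/(155 + 200) = 2403 - 27599/(355*138) = 2403 - 1*27599/48990 = 2403 - 27599/48990 = 117695371/48990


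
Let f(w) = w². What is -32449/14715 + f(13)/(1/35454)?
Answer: 88168215641/14715 ≈ 5.9917e+6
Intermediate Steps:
-32449/14715 + f(13)/(1/35454) = -32449/14715 + 13²/(1/35454) = -32449*1/14715 + 169/(1/35454) = -32449/14715 + 169*35454 = -32449/14715 + 5991726 = 88168215641/14715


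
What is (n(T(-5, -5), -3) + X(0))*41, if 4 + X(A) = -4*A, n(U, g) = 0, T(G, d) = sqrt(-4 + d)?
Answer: -164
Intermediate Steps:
X(A) = -4 - 4*A
(n(T(-5, -5), -3) + X(0))*41 = (0 + (-4 - 4*0))*41 = (0 + (-4 + 0))*41 = (0 - 4)*41 = -4*41 = -164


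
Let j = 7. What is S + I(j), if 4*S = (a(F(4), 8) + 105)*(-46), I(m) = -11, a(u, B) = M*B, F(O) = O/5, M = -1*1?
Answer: -2253/2 ≈ -1126.5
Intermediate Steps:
M = -1
F(O) = O/5 (F(O) = O*(1/5) = O/5)
a(u, B) = -B
S = -2231/2 (S = ((-1*8 + 105)*(-46))/4 = ((-8 + 105)*(-46))/4 = (97*(-46))/4 = (1/4)*(-4462) = -2231/2 ≈ -1115.5)
S + I(j) = -2231/2 - 11 = -2253/2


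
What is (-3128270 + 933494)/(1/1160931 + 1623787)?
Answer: -1273991748228/942552332849 ≈ -1.3516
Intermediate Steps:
(-3128270 + 933494)/(1/1160931 + 1623787) = -2194776/(1/1160931 + 1623787) = -2194776/1885104665698/1160931 = -2194776*1160931/1885104665698 = -1273991748228/942552332849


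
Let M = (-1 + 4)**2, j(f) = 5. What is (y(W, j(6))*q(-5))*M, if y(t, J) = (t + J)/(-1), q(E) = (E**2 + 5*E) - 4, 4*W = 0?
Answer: 180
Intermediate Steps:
W = 0 (W = (1/4)*0 = 0)
q(E) = -4 + E**2 + 5*E
M = 9 (M = 3**2 = 9)
y(t, J) = -J - t (y(t, J) = (J + t)*(-1) = -J - t)
(y(W, j(6))*q(-5))*M = ((-1*5 - 1*0)*(-4 + (-5)**2 + 5*(-5)))*9 = ((-5 + 0)*(-4 + 25 - 25))*9 = -5*(-4)*9 = 20*9 = 180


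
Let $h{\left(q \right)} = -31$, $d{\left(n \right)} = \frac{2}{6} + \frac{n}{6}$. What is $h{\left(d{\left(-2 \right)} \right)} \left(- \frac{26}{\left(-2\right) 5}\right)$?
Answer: $- \frac{403}{5} \approx -80.6$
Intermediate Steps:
$d{\left(n \right)} = \frac{1}{3} + \frac{n}{6}$ ($d{\left(n \right)} = 2 \cdot \frac{1}{6} + n \frac{1}{6} = \frac{1}{3} + \frac{n}{6}$)
$h{\left(d{\left(-2 \right)} \right)} \left(- \frac{26}{\left(-2\right) 5}\right) = - 31 \left(- \frac{26}{\left(-2\right) 5}\right) = - 31 \left(- \frac{26}{-10}\right) = - 31 \left(\left(-26\right) \left(- \frac{1}{10}\right)\right) = \left(-31\right) \frac{13}{5} = - \frac{403}{5}$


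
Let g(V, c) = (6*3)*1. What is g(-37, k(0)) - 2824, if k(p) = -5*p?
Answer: -2806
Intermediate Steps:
g(V, c) = 18 (g(V, c) = 18*1 = 18)
g(-37, k(0)) - 2824 = 18 - 2824 = -2806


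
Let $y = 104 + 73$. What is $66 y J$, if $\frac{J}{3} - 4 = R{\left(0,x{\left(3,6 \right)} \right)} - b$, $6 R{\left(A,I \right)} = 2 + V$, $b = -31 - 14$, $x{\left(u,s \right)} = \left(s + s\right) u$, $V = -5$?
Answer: $1699731$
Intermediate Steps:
$y = 177$
$x{\left(u,s \right)} = 2 s u$
$b = -45$ ($b = -31 - 14 = -45$)
$R{\left(A,I \right)} = - \frac{1}{2}$ ($R{\left(A,I \right)} = \frac{2 - 5}{6} = \frac{1}{6} \left(-3\right) = - \frac{1}{2}$)
$J = \frac{291}{2}$ ($J = 12 + 3 \left(- \frac{1}{2} - -45\right) = 12 + 3 \left(- \frac{1}{2} + 45\right) = 12 + 3 \cdot \frac{89}{2} = 12 + \frac{267}{2} = \frac{291}{2} \approx 145.5$)
$66 y J = 66 \cdot 177 \cdot \frac{291}{2} = 11682 \cdot \frac{291}{2} = 1699731$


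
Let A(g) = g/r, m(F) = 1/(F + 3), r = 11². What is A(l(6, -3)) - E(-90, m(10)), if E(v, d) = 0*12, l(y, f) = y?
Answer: 6/121 ≈ 0.049587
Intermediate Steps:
r = 121
m(F) = 1/(3 + F)
A(g) = g/121
E(v, d) = 0
A(l(6, -3)) - E(-90, m(10)) = (1/121)*6 - 1*0 = 6/121 + 0 = 6/121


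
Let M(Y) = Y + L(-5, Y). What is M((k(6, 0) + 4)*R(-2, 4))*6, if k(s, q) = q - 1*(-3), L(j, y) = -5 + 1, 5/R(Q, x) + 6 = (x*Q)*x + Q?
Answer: -117/4 ≈ -29.250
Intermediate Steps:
R(Q, x) = 5/(-6 + Q + Q*x**2) (R(Q, x) = 5/(-6 + ((x*Q)*x + Q)) = 5/(-6 + ((Q*x)*x + Q)) = 5/(-6 + (Q*x**2 + Q)) = 5/(-6 + (Q + Q*x**2)) = 5/(-6 + Q + Q*x**2))
L(j, y) = -4
k(s, q) = 3 + q (k(s, q) = q + 3 = 3 + q)
M(Y) = -4 + Y (M(Y) = Y - 4 = -4 + Y)
M((k(6, 0) + 4)*R(-2, 4))*6 = (-4 + ((3 + 0) + 4)*(5/(-6 - 2 - 2*4**2)))*6 = (-4 + (3 + 4)*(5/(-6 - 2 - 2*16)))*6 = (-4 + 7*(5/(-6 - 2 - 32)))*6 = (-4 + 7*(5/(-40)))*6 = (-4 + 7*(5*(-1/40)))*6 = (-4 + 7*(-1/8))*6 = (-4 - 7/8)*6 = -39/8*6 = -117/4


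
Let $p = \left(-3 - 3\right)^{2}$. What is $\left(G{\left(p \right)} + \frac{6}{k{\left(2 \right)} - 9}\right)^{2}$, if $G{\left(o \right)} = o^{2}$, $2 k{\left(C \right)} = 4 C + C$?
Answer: $\frac{6702921}{4} \approx 1.6757 \cdot 10^{6}$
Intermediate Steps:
$k{\left(C \right)} = \frac{5 C}{2}$ ($k{\left(C \right)} = \frac{4 C + C}{2} = \frac{5 C}{2}$)
$p = 36$ ($p = \left(-6\right)^{2} = 36$)
$\left(G{\left(p \right)} + \frac{6}{k{\left(2 \right)} - 9}\right)^{2} = \left(36^{2} + \frac{6}{\frac{5}{2} \cdot 2 - 9}\right)^{2} = \left(1296 + \frac{6}{5 - 9}\right)^{2} = \left(1296 + \frac{6}{-4}\right)^{2} = \left(1296 + 6 \left(- \frac{1}{4}\right)\right)^{2} = \left(1296 - \frac{3}{2}\right)^{2} = \left(\frac{2589}{2}\right)^{2} = \frac{6702921}{4}$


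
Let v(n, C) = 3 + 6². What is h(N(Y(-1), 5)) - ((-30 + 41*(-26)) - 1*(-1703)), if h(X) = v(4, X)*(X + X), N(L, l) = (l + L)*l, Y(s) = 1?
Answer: 1733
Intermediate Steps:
v(n, C) = 39 (v(n, C) = 3 + 36 = 39)
N(L, l) = l*(L + l) (N(L, l) = (L + l)*l = l*(L + l))
h(X) = 78*X (h(X) = 39*(X + X) = 39*(2*X) = 78*X)
h(N(Y(-1), 5)) - ((-30 + 41*(-26)) - 1*(-1703)) = 78*(5*(1 + 5)) - ((-30 + 41*(-26)) - 1*(-1703)) = 78*(5*6) - ((-30 - 1066) + 1703) = 78*30 - (-1096 + 1703) = 2340 - 1*607 = 2340 - 607 = 1733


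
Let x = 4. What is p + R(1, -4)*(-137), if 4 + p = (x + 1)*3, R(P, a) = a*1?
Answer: 559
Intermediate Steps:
R(P, a) = a
p = 11 (p = -4 + (4 + 1)*3 = -4 + 5*3 = -4 + 15 = 11)
p + R(1, -4)*(-137) = 11 - 4*(-137) = 11 + 548 = 559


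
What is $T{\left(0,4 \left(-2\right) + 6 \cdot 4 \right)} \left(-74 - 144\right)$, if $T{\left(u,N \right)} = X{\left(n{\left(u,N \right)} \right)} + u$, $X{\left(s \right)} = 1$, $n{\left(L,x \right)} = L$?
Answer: $-218$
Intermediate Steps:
$T{\left(u,N \right)} = 1 + u$
$T{\left(0,4 \left(-2\right) + 6 \cdot 4 \right)} \left(-74 - 144\right) = \left(1 + 0\right) \left(-74 - 144\right) = 1 \left(-218\right) = -218$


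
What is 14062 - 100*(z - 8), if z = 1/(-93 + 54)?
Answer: 579718/39 ≈ 14865.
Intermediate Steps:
z = -1/39 (z = 1/(-39) = -1/39 ≈ -0.025641)
14062 - 100*(z - 8) = 14062 - 100*(-1/39 - 8) = 14062 - 100*(-313/39) = 14062 + 31300/39 = 579718/39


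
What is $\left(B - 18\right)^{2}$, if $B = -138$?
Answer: $24336$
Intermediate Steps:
$\left(B - 18\right)^{2} = \left(-138 - 18\right)^{2} = \left(-156\right)^{2} = 24336$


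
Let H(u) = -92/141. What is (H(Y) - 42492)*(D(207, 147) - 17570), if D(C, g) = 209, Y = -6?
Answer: 34672602168/47 ≈ 7.3772e+8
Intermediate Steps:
H(u) = -92/141 (H(u) = -92*1/141 = -92/141)
(H(Y) - 42492)*(D(207, 147) - 17570) = (-92/141 - 42492)*(209 - 17570) = -5991464/141*(-17361) = 34672602168/47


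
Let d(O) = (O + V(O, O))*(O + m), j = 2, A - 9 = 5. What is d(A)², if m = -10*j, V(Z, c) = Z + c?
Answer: 63504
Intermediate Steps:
A = 14 (A = 9 + 5 = 14)
m = -20 (m = -10*2 = -20)
d(O) = 3*O*(-20 + O) (d(O) = (O + (O + O))*(O - 20) = (O + 2*O)*(-20 + O) = (3*O)*(-20 + O) = 3*O*(-20 + O))
d(A)² = (3*14*(-20 + 14))² = (3*14*(-6))² = (-252)² = 63504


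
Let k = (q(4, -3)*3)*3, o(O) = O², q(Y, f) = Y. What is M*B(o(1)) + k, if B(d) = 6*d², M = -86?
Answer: -480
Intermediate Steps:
k = 36 (k = (4*3)*3 = 12*3 = 36)
M*B(o(1)) + k = -516*(1²)² + 36 = -516*1² + 36 = -516 + 36 = -480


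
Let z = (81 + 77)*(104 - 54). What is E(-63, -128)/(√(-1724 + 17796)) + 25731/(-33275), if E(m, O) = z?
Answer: -25731/33275 + 1975*√82/287 ≈ 61.542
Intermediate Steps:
z = 7900 (z = 158*50 = 7900)
E(m, O) = 7900
E(-63, -128)/(√(-1724 + 17796)) + 25731/(-33275) = 7900/(√(-1724 + 17796)) + 25731/(-33275) = 7900/(√16072) + 25731*(-1/33275) = 7900/((14*√82)) - 25731/33275 = 7900*(√82/1148) - 25731/33275 = 1975*√82/287 - 25731/33275 = -25731/33275 + 1975*√82/287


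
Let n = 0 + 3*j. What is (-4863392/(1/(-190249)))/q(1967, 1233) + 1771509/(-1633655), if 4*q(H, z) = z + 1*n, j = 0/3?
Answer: 6046192861952458363/2014296615 ≈ 3.0016e+9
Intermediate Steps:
j = 0 (j = 0*(⅓) = 0)
n = 0 (n = 0 + 3*0 = 0 + 0 = 0)
q(H, z) = z/4 (q(H, z) = (z + 1*0)/4 = (z + 0)/4 = z/4)
(-4863392/(1/(-190249)))/q(1967, 1233) + 1771509/(-1633655) = (-4863392/(1/(-190249)))/(((¼)*1233)) + 1771509/(-1633655) = (-4863392/(-1/190249))/(1233/4) + 1771509*(-1/1633655) = -4863392*(-190249)*(4/1233) - 1771509/1633655 = 925255464608*(4/1233) - 1771509/1633655 = 3701021858432/1233 - 1771509/1633655 = 6046192861952458363/2014296615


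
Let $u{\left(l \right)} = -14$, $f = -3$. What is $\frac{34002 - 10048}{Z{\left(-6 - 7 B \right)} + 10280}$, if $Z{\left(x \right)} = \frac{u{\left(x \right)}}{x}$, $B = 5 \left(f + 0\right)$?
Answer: $\frac{1185723}{508853} \approx 2.3302$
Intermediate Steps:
$B = -15$ ($B = 5 \left(-3 + 0\right) = 5 \left(-3\right) = -15$)
$Z{\left(x \right)} = - \frac{14}{x}$
$\frac{34002 - 10048}{Z{\left(-6 - 7 B \right)} + 10280} = \frac{34002 - 10048}{- \frac{14}{-6 - -105} + 10280} = \frac{23954}{- \frac{14}{-6 + 105} + 10280} = \frac{23954}{- \frac{14}{99} + 10280} = \frac{23954}{\frac{1017706}{99}} = 23954 \cdot \frac{99}{1017706} = \frac{1185723}{508853}$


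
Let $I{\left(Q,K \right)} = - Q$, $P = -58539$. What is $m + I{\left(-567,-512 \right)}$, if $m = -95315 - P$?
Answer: $-36209$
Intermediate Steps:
$m = -36776$ ($m = -95315 - -58539 = -95315 + 58539 = -36776$)
$m + I{\left(-567,-512 \right)} = -36776 - -567 = -36776 + 567 = -36209$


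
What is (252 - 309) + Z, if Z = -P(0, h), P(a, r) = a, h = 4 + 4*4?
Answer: -57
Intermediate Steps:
h = 20 (h = 4 + 16 = 20)
Z = 0 (Z = -1*0 = 0)
(252 - 309) + Z = (252 - 309) + 0 = -57 + 0 = -57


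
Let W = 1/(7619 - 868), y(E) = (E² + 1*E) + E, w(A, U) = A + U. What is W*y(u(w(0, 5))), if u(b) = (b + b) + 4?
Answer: 224/6751 ≈ 0.033180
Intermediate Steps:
u(b) = 4 + 2*b (u(b) = 2*b + 4 = 4 + 2*b)
y(E) = E² + 2*E (y(E) = (E² + E) + E = (E + E²) + E = E² + 2*E)
W = 1/6751 ≈ 0.00014813
W*y(u(w(0, 5))) = ((4 + 2*(0 + 5))*(2 + (4 + 2*(0 + 5))))/6751 = ((4 + 2*5)*(2 + (4 + 2*5)))/6751 = ((4 + 10)*(2 + (4 + 10)))/6751 = (14*(2 + 14))/6751 = (14*16)/6751 = (1/6751)*224 = 224/6751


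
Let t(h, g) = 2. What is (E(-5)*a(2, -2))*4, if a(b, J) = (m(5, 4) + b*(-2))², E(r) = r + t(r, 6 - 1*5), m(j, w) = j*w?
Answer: -3072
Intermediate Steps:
E(r) = 2 + r (E(r) = r + 2 = 2 + r)
a(b, J) = (20 - 2*b)² (a(b, J) = (5*4 + b*(-2))² = (20 - 2*b)²)
(E(-5)*a(2, -2))*4 = ((2 - 5)*(4*(-10 + 2)²))*4 = -12*(-8)²*4 = -12*64*4 = -3*256*4 = -768*4 = -3072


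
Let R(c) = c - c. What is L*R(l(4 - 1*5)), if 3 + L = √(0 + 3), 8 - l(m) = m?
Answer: 0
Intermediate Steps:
l(m) = 8 - m
L = -3 + √3 (L = -3 + √(0 + 3) = -3 + √3 ≈ -1.2680)
R(c) = 0
L*R(l(4 - 1*5)) = (-3 + √3)*0 = 0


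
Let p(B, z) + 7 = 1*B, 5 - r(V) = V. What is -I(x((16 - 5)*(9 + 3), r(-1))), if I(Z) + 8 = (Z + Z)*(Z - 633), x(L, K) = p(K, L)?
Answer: -1260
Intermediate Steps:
r(V) = 5 - V
p(B, z) = -7 + B (p(B, z) = -7 + 1*B = -7 + B)
x(L, K) = -7 + K
I(Z) = -8 + 2*Z*(-633 + Z) (I(Z) = -8 + (Z + Z)*(Z - 633) = -8 + (2*Z)*(-633 + Z) = -8 + 2*Z*(-633 + Z))
-I(x((16 - 5)*(9 + 3), r(-1))) = -(-8 - 1266*(-7 + (5 - 1*(-1))) + 2*(-7 + (5 - 1*(-1)))**2) = -(-8 - 1266*(-7 + (5 + 1)) + 2*(-7 + (5 + 1))**2) = -(-8 - 1266*(-7 + 6) + 2*(-7 + 6)**2) = -(-8 - 1266*(-1) + 2*(-1)**2) = -(-8 + 1266 + 2*1) = -(-8 + 1266 + 2) = -1*1260 = -1260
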